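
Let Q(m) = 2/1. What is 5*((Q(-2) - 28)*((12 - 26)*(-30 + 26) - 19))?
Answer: -4810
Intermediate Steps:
Q(m) = 2 (Q(m) = 2*1 = 2)
5*((Q(-2) - 28)*((12 - 26)*(-30 + 26) - 19)) = 5*((2 - 28)*((12 - 26)*(-30 + 26) - 19)) = 5*(-26*(-14*(-4) - 19)) = 5*(-26*(56 - 19)) = 5*(-26*37) = 5*(-962) = -4810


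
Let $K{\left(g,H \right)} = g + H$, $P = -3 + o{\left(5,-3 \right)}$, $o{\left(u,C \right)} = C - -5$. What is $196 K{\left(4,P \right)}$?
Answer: $588$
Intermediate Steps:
$o{\left(u,C \right)} = 5 + C$ ($o{\left(u,C \right)} = C + 5 = 5 + C$)
$P = -1$ ($P = -3 + \left(5 - 3\right) = -3 + 2 = -1$)
$K{\left(g,H \right)} = H + g$
$196 K{\left(4,P \right)} = 196 \left(-1 + 4\right) = 196 \cdot 3 = 588$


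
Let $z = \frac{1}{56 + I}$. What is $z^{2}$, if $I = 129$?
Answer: $\frac{1}{34225} \approx 2.9218 \cdot 10^{-5}$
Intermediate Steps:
$z = \frac{1}{185}$ ($z = \frac{1}{56 + 129} = \frac{1}{185} \approx 0.0054054$)
$z^{2} = \left(\frac{1}{185}\right)^{2} = \frac{1}{34225}$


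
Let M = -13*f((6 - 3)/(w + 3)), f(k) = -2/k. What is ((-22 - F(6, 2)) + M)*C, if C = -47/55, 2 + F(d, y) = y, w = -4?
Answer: 4324/165 ≈ 26.206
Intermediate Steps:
F(d, y) = -2 + y
C = -47/55 (C = -47*1/55 = -47/55 ≈ -0.85455)
M = -26/3 (M = -(-26)/((6 - 3)/(-4 + 3)) = -(-26)/(3/(-1)) = -(-26)/(3*(-1)) = -(-26)/(-3) = -(-26)*(-1)/3 = -13*⅔ = -26/3 ≈ -8.6667)
((-22 - F(6, 2)) + M)*C = ((-22 - (-2 + 2)) - 26/3)*(-47/55) = ((-22 - 1*0) - 26/3)*(-47/55) = ((-22 + 0) - 26/3)*(-47/55) = (-22 - 26/3)*(-47/55) = -92/3*(-47/55) = 4324/165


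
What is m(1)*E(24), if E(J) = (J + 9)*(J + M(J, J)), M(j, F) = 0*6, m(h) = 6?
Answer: 4752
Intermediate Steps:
M(j, F) = 0
E(J) = J*(9 + J) (E(J) = (J + 9)*(J + 0) = (9 + J)*J = J*(9 + J))
m(1)*E(24) = 6*(24*(9 + 24)) = 6*(24*33) = 6*792 = 4752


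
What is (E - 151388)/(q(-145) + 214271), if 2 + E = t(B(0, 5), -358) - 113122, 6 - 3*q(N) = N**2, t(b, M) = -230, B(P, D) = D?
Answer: -397113/310897 ≈ -1.2773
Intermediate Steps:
q(N) = 2 - N**2/3
E = -113354 (E = -2 + (-230 - 113122) = -2 - 113352 = -113354)
(E - 151388)/(q(-145) + 214271) = (-113354 - 151388)/((2 - 1/3*(-145)**2) + 214271) = -264742/((2 - 1/3*21025) + 214271) = -264742/((2 - 21025/3) + 214271) = -264742/(-21019/3 + 214271) = -264742/621794/3 = -264742*3/621794 = -397113/310897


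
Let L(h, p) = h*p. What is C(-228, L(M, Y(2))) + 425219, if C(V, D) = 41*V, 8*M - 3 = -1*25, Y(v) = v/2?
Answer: 415871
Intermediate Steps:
Y(v) = v/2 (Y(v) = v*(½) = v/2)
M = -11/4 (M = 3/8 + (-1*25)/8 = 3/8 + (⅛)*(-25) = 3/8 - 25/8 = -11/4 ≈ -2.7500)
C(-228, L(M, Y(2))) + 425219 = 41*(-228) + 425219 = -9348 + 425219 = 415871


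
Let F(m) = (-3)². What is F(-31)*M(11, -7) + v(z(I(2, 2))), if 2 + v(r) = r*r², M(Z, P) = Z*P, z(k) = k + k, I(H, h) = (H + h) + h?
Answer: 1033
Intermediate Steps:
I(H, h) = H + 2*h
z(k) = 2*k
M(Z, P) = P*Z
F(m) = 9
v(r) = -2 + r³ (v(r) = -2 + r*r² = -2 + r³)
F(-31)*M(11, -7) + v(z(I(2, 2))) = 9*(-7*11) + (-2 + (2*(2 + 2*2))³) = 9*(-77) + (-2 + (2*(2 + 4))³) = -693 + (-2 + (2*6)³) = -693 + (-2 + 12³) = -693 + (-2 + 1728) = -693 + 1726 = 1033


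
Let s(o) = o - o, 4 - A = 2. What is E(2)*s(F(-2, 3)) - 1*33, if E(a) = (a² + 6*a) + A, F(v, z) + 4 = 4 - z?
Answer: -33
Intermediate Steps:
A = 2 (A = 4 - 1*2 = 4 - 2 = 2)
F(v, z) = -z (F(v, z) = -4 + (4 - z) = -z)
s(o) = 0
E(a) = 2 + a² + 6*a (E(a) = (a² + 6*a) + 2 = 2 + a² + 6*a)
E(2)*s(F(-2, 3)) - 1*33 = (2 + 2² + 6*2)*0 - 1*33 = (2 + 4 + 12)*0 - 33 = 18*0 - 33 = 0 - 33 = -33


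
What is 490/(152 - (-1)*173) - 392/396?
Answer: 3332/6435 ≈ 0.51779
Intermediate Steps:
490/(152 - (-1)*173) - 392/396 = 490/(152 - 1*(-173)) - 392*1/396 = 490/(152 + 173) - 98/99 = 490/325 - 98/99 = 490*(1/325) - 98/99 = 98/65 - 98/99 = 3332/6435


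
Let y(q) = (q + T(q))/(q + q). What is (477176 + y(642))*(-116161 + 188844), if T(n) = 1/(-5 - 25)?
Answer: 1335974504974057/38520 ≈ 3.4683e+10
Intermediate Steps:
T(n) = -1/30 (T(n) = 1/(-30) = -1/30)
y(q) = (-1/30 + q)/(2*q) (y(q) = (q - 1/30)/(q + q) = (-1/30 + q)/((2*q)) = (-1/30 + q)*(1/(2*q)) = (-1/30 + q)/(2*q))
(477176 + y(642))*(-116161 + 188844) = (477176 + (1/60)*(-1 + 30*642)/642)*(-116161 + 188844) = (477176 + (1/60)*(1/642)*(-1 + 19260))*72683 = (477176 + (1/60)*(1/642)*19259)*72683 = (477176 + 19259/38520)*72683 = (18380838779/38520)*72683 = 1335974504974057/38520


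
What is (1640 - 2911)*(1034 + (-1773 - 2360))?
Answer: 3938829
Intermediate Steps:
(1640 - 2911)*(1034 + (-1773 - 2360)) = -1271*(1034 - 4133) = -1271*(-3099) = 3938829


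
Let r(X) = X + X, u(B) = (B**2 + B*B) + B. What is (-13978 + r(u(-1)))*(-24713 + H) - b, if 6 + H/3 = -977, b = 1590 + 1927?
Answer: 386600595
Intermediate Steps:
b = 3517
u(B) = B + 2*B**2 (u(B) = (B**2 + B**2) + B = 2*B**2 + B = B + 2*B**2)
H = -2949 (H = -18 + 3*(-977) = -18 - 2931 = -2949)
r(X) = 2*X
(-13978 + r(u(-1)))*(-24713 + H) - b = (-13978 + 2*(-(1 + 2*(-1))))*(-24713 - 2949) - 1*3517 = (-13978 + 2*(-(1 - 2)))*(-27662) - 3517 = (-13978 + 2*(-1*(-1)))*(-27662) - 3517 = (-13978 + 2*1)*(-27662) - 3517 = (-13978 + 2)*(-27662) - 3517 = -13976*(-27662) - 3517 = 386604112 - 3517 = 386600595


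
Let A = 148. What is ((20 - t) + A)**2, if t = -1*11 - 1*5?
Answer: 33856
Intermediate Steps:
t = -16 (t = -11 - 5 = -16)
((20 - t) + A)**2 = ((20 - 1*(-16)) + 148)**2 = ((20 + 16) + 148)**2 = (36 + 148)**2 = 184**2 = 33856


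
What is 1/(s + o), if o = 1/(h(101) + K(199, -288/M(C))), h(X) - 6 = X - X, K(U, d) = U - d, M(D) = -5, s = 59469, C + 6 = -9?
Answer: 737/43828658 ≈ 1.6815e-5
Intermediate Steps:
C = -15 (C = -6 - 9 = -15)
h(X) = 6 (h(X) = 6 + (X - X) = 6 + 0 = 6)
o = 5/737 (o = 1/(6 + (199 - (-288)/(-5))) = 1/(6 + (199 - (-288)*(-1)/5)) = 1/(6 + (199 - 1*288/5)) = 1/(6 + (199 - 288/5)) = 1/(6 + 707/5) = 1/(737/5) = 5/737 ≈ 0.0067843)
1/(s + o) = 1/(59469 + 5/737) = 1/(43828658/737) = 737/43828658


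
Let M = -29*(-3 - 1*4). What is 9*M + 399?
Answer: 2226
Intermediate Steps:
M = 203 (M = -29*(-3 - 4) = -29*(-7) = 203)
9*M + 399 = 9*203 + 399 = 1827 + 399 = 2226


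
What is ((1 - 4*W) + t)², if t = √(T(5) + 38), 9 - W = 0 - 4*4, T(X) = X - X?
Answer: (99 - √38)² ≈ 8618.4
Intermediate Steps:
T(X) = 0
W = 25 (W = 9 - (0 - 4*4) = 9 - (0 - 16) = 9 - 1*(-16) = 9 + 16 = 25)
t = √38 (t = √(0 + 38) = √38 ≈ 6.1644)
((1 - 4*W) + t)² = ((1 - 4*25) + √38)² = ((1 - 100) + √38)² = (-99 + √38)²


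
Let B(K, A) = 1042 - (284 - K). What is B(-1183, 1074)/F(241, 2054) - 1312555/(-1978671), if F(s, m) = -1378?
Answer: 2649635965/2726608638 ≈ 0.97177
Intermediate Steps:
B(K, A) = 758 + K (B(K, A) = 1042 + (-284 + K) = 758 + K)
B(-1183, 1074)/F(241, 2054) - 1312555/(-1978671) = (758 - 1183)/(-1378) - 1312555/(-1978671) = -425*(-1/1378) - 1312555*(-1/1978671) = 425/1378 + 1312555/1978671 = 2649635965/2726608638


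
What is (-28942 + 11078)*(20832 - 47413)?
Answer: 474842984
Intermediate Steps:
(-28942 + 11078)*(20832 - 47413) = -17864*(-26581) = 474842984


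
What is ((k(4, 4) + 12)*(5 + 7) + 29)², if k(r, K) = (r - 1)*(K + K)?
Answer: 212521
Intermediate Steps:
k(r, K) = 2*K*(-1 + r) (k(r, K) = (-1 + r)*(2*K) = 2*K*(-1 + r))
((k(4, 4) + 12)*(5 + 7) + 29)² = ((2*4*(-1 + 4) + 12)*(5 + 7) + 29)² = ((2*4*3 + 12)*12 + 29)² = ((24 + 12)*12 + 29)² = (36*12 + 29)² = (432 + 29)² = 461² = 212521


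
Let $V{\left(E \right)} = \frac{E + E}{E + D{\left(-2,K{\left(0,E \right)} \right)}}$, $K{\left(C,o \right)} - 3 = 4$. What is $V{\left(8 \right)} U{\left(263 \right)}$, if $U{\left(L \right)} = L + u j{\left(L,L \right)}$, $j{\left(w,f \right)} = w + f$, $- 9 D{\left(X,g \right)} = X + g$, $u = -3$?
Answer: $- \frac{189360}{67} \approx -2826.3$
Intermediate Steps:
$K{\left(C,o \right)} = 7$ ($K{\left(C,o \right)} = 3 + 4 = 7$)
$D{\left(X,g \right)} = - \frac{X}{9} - \frac{g}{9}$ ($D{\left(X,g \right)} = - \frac{X + g}{9} = - \frac{X}{9} - \frac{g}{9}$)
$j{\left(w,f \right)} = f + w$
$U{\left(L \right)} = - 5 L$ ($U{\left(L \right)} = L - 3 \left(L + L\right) = L - 3 \cdot 2 L = L - 6 L = - 5 L$)
$V{\left(E \right)} = \frac{2 E}{- \frac{5}{9} + E}$ ($V{\left(E \right)} = \frac{E + E}{E - \frac{5}{9}} = \frac{2 E}{E + \left(\frac{2}{9} - \frac{7}{9}\right)} = \frac{2 E}{E - \frac{5}{9}} = \frac{2 E}{- \frac{5}{9} + E}$)
$V{\left(8 \right)} U{\left(263 \right)} = 18 \cdot 8 \frac{1}{-5 + 9 \cdot 8} \left(\left(-5\right) 263\right) = 18 \cdot 8 \frac{1}{-5 + 72} \left(-1315\right) = 18 \cdot 8 \cdot \frac{1}{67} \left(-1315\right) = \frac{144}{67} \left(-1315\right) = - \frac{189360}{67}$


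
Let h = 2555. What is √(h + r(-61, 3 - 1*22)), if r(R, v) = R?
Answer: √2494 ≈ 49.940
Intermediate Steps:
√(h + r(-61, 3 - 1*22)) = √(2555 - 61) = √2494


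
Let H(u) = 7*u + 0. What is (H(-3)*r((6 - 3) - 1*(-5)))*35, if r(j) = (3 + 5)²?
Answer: -47040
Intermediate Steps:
r(j) = 64 (r(j) = 8² = 64)
H(u) = 7*u
(H(-3)*r((6 - 3) - 1*(-5)))*35 = ((7*(-3))*64)*35 = -21*64*35 = -1344*35 = -47040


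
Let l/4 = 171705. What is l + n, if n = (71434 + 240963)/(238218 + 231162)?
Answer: 322379883997/469380 ≈ 6.8682e+5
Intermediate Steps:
l = 686820 (l = 4*171705 = 686820)
n = 312397/469380 ≈ 0.66555
l + n = 686820 + 312397/469380 = 322379883997/469380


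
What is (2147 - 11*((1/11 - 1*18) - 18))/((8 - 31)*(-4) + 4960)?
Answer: 1271/2526 ≈ 0.50317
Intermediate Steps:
(2147 - 11*((1/11 - 1*18) - 18))/((8 - 31)*(-4) + 4960) = (2147 - 11*((1/11 - 18) - 18))/(-23*(-4) + 4960) = (2147 - 11*(-197/11 - 18))/(92 + 4960) = (2147 - 11*(-395/11))/5052 = (2147 + 395)*(1/5052) = 2542*(1/5052) = 1271/2526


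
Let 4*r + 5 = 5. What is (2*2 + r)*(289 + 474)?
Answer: 3052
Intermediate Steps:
r = 0 (r = -5/4 + (¼)*5 = -5/4 + 5/4 = 0)
(2*2 + r)*(289 + 474) = (2*2 + 0)*(289 + 474) = (4 + 0)*763 = 4*763 = 3052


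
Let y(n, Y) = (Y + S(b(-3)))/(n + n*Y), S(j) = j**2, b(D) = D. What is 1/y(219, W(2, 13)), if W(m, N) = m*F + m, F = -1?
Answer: 73/3 ≈ 24.333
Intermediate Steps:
W(m, N) = 0 (W(m, N) = m*(-1) + m = -m + m = 0)
y(n, Y) = (9 + Y)/(n + Y*n) (y(n, Y) = (Y + (-3)**2)/(n + n*Y) = (Y + 9)/(n + Y*n) = (9 + Y)/(n + Y*n))
1/y(219, W(2, 13)) = 1/((9 + 0)/(219*(1 + 0))) = 1/((1/219)*9/1) = 1/((1/219)*1*9) = 1/(3/73) = 73/3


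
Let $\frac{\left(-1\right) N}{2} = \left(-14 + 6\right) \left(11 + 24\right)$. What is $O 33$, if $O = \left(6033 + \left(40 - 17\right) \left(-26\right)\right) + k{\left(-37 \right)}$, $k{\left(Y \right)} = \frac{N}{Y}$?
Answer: $\frac{6617655}{37} \approx 1.7886 \cdot 10^{5}$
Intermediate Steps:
$N = 560$ ($N = - 2 \left(-14 + 6\right) \left(11 + 24\right) = - 2 \left(\left(-8\right) 35\right) = \left(-2\right) \left(-280\right) = 560$)
$k{\left(Y \right)} = \frac{560}{Y}$
$O = \frac{200535}{37}$ ($O = \left(6033 + \left(40 - 17\right) \left(-26\right)\right) + \frac{560}{-37} = \left(6033 + 23 \left(-26\right)\right) + 560 \left(- \frac{1}{37}\right) = \left(6033 - 598\right) - \frac{560}{37} = 5435 - \frac{560}{37} = \frac{200535}{37} \approx 5419.9$)
$O 33 = \frac{200535}{37} \cdot 33 = \frac{6617655}{37}$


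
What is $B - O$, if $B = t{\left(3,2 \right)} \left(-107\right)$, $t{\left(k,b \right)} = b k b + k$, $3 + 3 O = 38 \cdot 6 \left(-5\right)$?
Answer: $-1224$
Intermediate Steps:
$O = -381$ ($O = -1 + \frac{38 \cdot 6 \left(-5\right)}{3} = -1 + \frac{38 \left(-30\right)}{3} = -1 + \frac{1}{3} \left(-1140\right) = -1 - 380 = -381$)
$t{\left(k,b \right)} = k + k b^{2}$ ($t{\left(k,b \right)} = k b^{2} + k = k + k b^{2}$)
$B = -1605$ ($B = 3 \left(1 + 2^{2}\right) \left(-107\right) = 3 \left(1 + 4\right) \left(-107\right) = 3 \cdot 5 \left(-107\right) = 15 \left(-107\right) = -1605$)
$B - O = -1605 - -381 = -1605 + 381 = -1224$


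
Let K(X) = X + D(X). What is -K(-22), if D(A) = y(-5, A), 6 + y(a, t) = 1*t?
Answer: 50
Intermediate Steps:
y(a, t) = -6 + t (y(a, t) = -6 + 1*t = -6 + t)
D(A) = -6 + A
K(X) = -6 + 2*X (K(X) = X + (-6 + X) = -6 + 2*X)
-K(-22) = -(-6 + 2*(-22)) = -(-6 - 44) = -1*(-50) = 50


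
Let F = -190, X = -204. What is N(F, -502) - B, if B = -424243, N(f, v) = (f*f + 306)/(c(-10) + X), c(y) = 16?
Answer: 39860639/94 ≈ 4.2405e+5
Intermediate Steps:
N(f, v) = -153/94 - f²/188 (N(f, v) = (f*f + 306)/(16 - 204) = (f² + 306)/(-188) = (306 + f²)*(-1/188) = -153/94 - f²/188)
N(F, -502) - B = (-153/94 - 1/188*(-190)²) - 1*(-424243) = (-153/94 - 1/188*36100) + 424243 = (-153/94 - 9025/47) + 424243 = -18203/94 + 424243 = 39860639/94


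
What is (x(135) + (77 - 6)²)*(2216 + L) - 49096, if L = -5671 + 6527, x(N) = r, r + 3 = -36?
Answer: 15317048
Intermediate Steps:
r = -39 (r = -3 - 36 = -39)
x(N) = -39
L = 856
(x(135) + (77 - 6)²)*(2216 + L) - 49096 = (-39 + (77 - 6)²)*(2216 + 856) - 49096 = (-39 + 71²)*3072 - 49096 = (-39 + 5041)*3072 - 49096 = 5002*3072 - 49096 = 15366144 - 49096 = 15317048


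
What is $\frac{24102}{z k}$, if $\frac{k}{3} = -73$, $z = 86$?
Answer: $- \frac{4017}{3139} \approx -1.2797$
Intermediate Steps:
$k = -219$ ($k = 3 \left(-73\right) = -219$)
$\frac{24102}{z k} = \frac{24102}{86 \left(-219\right)} = \frac{24102}{-18834} = 24102 \left(- \frac{1}{18834}\right) = - \frac{4017}{3139}$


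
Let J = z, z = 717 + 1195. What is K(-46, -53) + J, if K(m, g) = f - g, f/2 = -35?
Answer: 1895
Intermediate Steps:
f = -70 (f = 2*(-35) = -70)
K(m, g) = -70 - g
z = 1912
J = 1912
K(-46, -53) + J = (-70 - 1*(-53)) + 1912 = (-70 + 53) + 1912 = -17 + 1912 = 1895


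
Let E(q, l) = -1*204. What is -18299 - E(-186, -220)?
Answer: -18095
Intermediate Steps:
E(q, l) = -204
-18299 - E(-186, -220) = -18299 - 1*(-204) = -18299 + 204 = -18095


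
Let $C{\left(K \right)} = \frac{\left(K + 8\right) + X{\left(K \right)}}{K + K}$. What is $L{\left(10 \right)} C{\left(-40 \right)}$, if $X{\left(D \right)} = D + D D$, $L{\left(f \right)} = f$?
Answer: $-191$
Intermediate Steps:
$X{\left(D \right)} = D + D^{2}$
$C{\left(K \right)} = \frac{8 + K + K \left(1 + K\right)}{2 K}$ ($C{\left(K \right)} = \frac{\left(K + 8\right) + K \left(1 + K\right)}{K + K} = \frac{\left(8 + K\right) + K \left(1 + K\right)}{2 K} = \left(8 + K + K \left(1 + K\right)\right) \frac{1}{2 K} = \frac{8 + K + K \left(1 + K\right)}{2 K}$)
$L{\left(10 \right)} C{\left(-40 \right)} = 10 \left(1 + \frac{1}{2} \left(-40\right) + \frac{4}{-40}\right) = 10 \left(1 - 20 + 4 \left(- \frac{1}{40}\right)\right) = 10 \left(1 - 20 - \frac{1}{10}\right) = 10 \left(- \frac{191}{10}\right) = -191$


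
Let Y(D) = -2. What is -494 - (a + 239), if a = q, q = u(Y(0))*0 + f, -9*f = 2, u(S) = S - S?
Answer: -6595/9 ≈ -732.78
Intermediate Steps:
u(S) = 0
f = -2/9 (f = -⅑*2 = -2/9 ≈ -0.22222)
q = -2/9 (q = 0*0 - 2/9 = 0 - 2/9 = -2/9 ≈ -0.22222)
a = -2/9 ≈ -0.22222
-494 - (a + 239) = -494 - (-2/9 + 239) = -494 - 1*2149/9 = -494 - 2149/9 = -6595/9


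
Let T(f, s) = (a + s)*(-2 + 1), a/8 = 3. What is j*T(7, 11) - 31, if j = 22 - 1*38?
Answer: 529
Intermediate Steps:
j = -16 (j = 22 - 38 = -16)
a = 24 (a = 8*3 = 24)
T(f, s) = -24 - s (T(f, s) = (24 + s)*(-2 + 1) = (24 + s)*(-1) = -24 - s)
j*T(7, 11) - 31 = -16*(-24 - 1*11) - 31 = -16*(-24 - 11) - 31 = -16*(-35) - 31 = 560 - 31 = 529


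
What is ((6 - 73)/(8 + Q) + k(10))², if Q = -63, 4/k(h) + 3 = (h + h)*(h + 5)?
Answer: 3345241/2205225 ≈ 1.5170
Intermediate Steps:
k(h) = 4/(-3 + 2*h*(5 + h)) (k(h) = 4/(-3 + (h + h)*(h + 5)) = 4/(-3 + (2*h)*(5 + h)) = 4/(-3 + 2*h*(5 + h)))
((6 - 73)/(8 + Q) + k(10))² = ((6 - 73)/(8 - 63) + 4/(-3 + 2*10² + 10*10))² = (-67/(-55) + 4/(-3 + 2*100 + 100))² = (-67*(-1/55) + 4/(-3 + 200 + 100))² = (67/55 + 4/297)² = (1829/1485)² = 3345241/2205225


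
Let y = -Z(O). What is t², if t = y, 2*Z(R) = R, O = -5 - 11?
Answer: 64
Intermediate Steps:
O = -16
Z(R) = R/2
y = 8 (y = -(-16)/2 = -1*(-8) = 8)
t = 8
t² = 8² = 64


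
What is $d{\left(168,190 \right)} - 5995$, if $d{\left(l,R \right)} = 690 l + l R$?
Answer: $141845$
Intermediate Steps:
$d{\left(l,R \right)} = 690 l + R l$
$d{\left(168,190 \right)} - 5995 = 168 \left(690 + 190\right) - 5995 = 168 \cdot 880 - 5995 = 147840 - 5995 = 141845$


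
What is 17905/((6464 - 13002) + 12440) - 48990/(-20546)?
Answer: 328507555/60631246 ≈ 5.4181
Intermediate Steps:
17905/((6464 - 13002) + 12440) - 48990/(-20546) = 17905/(-6538 + 12440) - 48990*(-1/20546) = 17905/5902 + 24495/10273 = 328507555/60631246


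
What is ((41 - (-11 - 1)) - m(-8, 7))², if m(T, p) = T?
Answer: 3721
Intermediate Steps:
((41 - (-11 - 1)) - m(-8, 7))² = ((41 - (-11 - 1)) - 1*(-8))² = ((41 - 1*(-12)) + 8)² = ((41 + 12) + 8)² = (53 + 8)² = 61² = 3721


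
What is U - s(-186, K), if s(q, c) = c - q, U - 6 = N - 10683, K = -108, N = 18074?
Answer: 7319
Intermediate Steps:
U = 7397 (U = 6 + (18074 - 10683) = 6 + 7391 = 7397)
U - s(-186, K) = 7397 - (-108 - 1*(-186)) = 7397 - (-108 + 186) = 7397 - 1*78 = 7397 - 78 = 7319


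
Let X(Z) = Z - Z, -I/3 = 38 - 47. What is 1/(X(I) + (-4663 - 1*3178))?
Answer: -1/7841 ≈ -0.00012753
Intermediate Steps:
I = 27 (I = -3*(38 - 47) = -3*(-9) = 27)
X(Z) = 0
1/(X(I) + (-4663 - 1*3178)) = 1/(0 + (-4663 - 1*3178)) = 1/(0 + (-4663 - 3178)) = 1/(0 - 7841) = 1/(-7841) = -1/7841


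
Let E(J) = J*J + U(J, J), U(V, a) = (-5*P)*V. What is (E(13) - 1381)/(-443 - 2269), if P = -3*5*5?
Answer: -1221/904 ≈ -1.3507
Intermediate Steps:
P = -75 (P = -15*5 = -75)
U(V, a) = 375*V (U(V, a) = (-5*(-75))*V = 375*V)
E(J) = J**2 + 375*J (E(J) = J*J + 375*J = J**2 + 375*J)
(E(13) - 1381)/(-443 - 2269) = (13*(375 + 13) - 1381)/(-443 - 2269) = (13*388 - 1381)/(-2712) = (5044 - 1381)*(-1/2712) = 3663*(-1/2712) = -1221/904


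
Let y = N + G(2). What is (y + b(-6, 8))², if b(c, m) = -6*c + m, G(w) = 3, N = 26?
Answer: 5329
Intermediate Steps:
y = 29 (y = 26 + 3 = 29)
b(c, m) = m - 6*c
(y + b(-6, 8))² = (29 + (8 - 6*(-6)))² = (29 + (8 + 36))² = (29 + 44)² = 73² = 5329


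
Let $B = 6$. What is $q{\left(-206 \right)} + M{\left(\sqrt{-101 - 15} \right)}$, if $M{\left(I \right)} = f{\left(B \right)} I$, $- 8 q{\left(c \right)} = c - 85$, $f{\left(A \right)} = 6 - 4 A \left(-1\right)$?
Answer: $\frac{291}{8} + 288 i \sqrt{29} \approx 36.375 + 1550.9 i$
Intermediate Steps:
$f{\left(A \right)} = 24 A$ ($f{\left(A \right)} = 6 \cdot 4 A = 24 A$)
$q{\left(c \right)} = \frac{85}{8} - \frac{c}{8}$ ($q{\left(c \right)} = - \frac{c - 85}{8} = - \frac{-85 + c}{8} = \frac{85}{8} - \frac{c}{8}$)
$M{\left(I \right)} = 144 I$ ($M{\left(I \right)} = 24 \cdot 6 I = 144 I$)
$q{\left(-206 \right)} + M{\left(\sqrt{-101 - 15} \right)} = \left(\frac{85}{8} - - \frac{103}{4}\right) + 144 \sqrt{-101 - 15} = \left(\frac{85}{8} + \frac{103}{4}\right) + 144 \sqrt{-116} = \frac{291}{8} + 144 \cdot 2 i \sqrt{29} = \frac{291}{8} + 288 i \sqrt{29}$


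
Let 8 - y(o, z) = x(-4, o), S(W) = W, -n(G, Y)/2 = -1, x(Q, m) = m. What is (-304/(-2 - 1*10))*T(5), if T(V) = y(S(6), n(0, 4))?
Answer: 152/3 ≈ 50.667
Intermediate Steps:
n(G, Y) = 2 (n(G, Y) = -2*(-1) = 2)
y(o, z) = 8 - o
T(V) = 2 (T(V) = 8 - 1*6 = 8 - 6 = 2)
(-304/(-2 - 1*10))*T(5) = -304/(-2 - 1*10)*2 = -304/(-2 - 10)*2 = -304/(-12)*2 = -304*(-1)/12*2 = -19*(-4/3)*2 = (76/3)*2 = 152/3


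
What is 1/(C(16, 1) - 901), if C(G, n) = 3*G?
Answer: -1/853 ≈ -0.0011723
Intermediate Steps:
1/(C(16, 1) - 901) = 1/(3*16 - 901) = 1/(48 - 901) = 1/(-853) = -1/853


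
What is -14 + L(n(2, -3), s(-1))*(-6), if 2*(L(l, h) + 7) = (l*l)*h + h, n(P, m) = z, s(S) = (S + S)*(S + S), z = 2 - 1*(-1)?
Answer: -92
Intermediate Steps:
z = 3 (z = 2 + 1 = 3)
s(S) = 4*S² (s(S) = (2*S)*(2*S) = 4*S²)
n(P, m) = 3
L(l, h) = -7 + h/2 + h*l²/2 (L(l, h) = -7 + ((l*l)*h + h)/2 = -7 + (l²*h + h)/2 = -7 + (h*l² + h)/2 = -7 + (h + h*l²)/2 = -7 + (h/2 + h*l²/2) = -7 + h/2 + h*l²/2)
-14 + L(n(2, -3), s(-1))*(-6) = -14 + (-7 + (4*(-1)²)/2 + (½)*(4*(-1)²)*3²)*(-6) = -14 + (-7 + (4*1)/2 + (½)*(4*1)*9)*(-6) = -14 + (-7 + (½)*4 + (½)*4*9)*(-6) = -14 + (-7 + 2 + 18)*(-6) = -14 + 13*(-6) = -14 - 78 = -92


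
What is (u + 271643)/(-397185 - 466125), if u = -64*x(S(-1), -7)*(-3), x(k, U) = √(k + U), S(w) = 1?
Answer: -271643/863310 - 32*I*√6/143885 ≈ -0.31465 - 0.00054477*I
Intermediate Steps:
x(k, U) = √(U + k)
u = 192*I*√6 (u = -64*√(-7 + 1)*(-3) = -64*I*√6*(-3) = 192*I*√6 ≈ 470.3*I)
(u + 271643)/(-397185 - 466125) = (192*I*√6 + 271643)/(-397185 - 466125) = (271643 + 192*I*√6)/(-863310) = (271643 + 192*I*√6)*(-1/863310) = -271643/863310 - 32*I*√6/143885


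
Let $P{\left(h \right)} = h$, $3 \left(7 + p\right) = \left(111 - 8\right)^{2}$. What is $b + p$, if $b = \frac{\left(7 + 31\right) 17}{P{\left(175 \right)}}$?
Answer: $\frac{1854838}{525} \approx 3533.0$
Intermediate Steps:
$p = \frac{10588}{3}$ ($p = -7 + \frac{\left(111 - 8\right)^{2}}{3} = -7 + \frac{103^{2}}{3} = -7 + \frac{1}{3} \cdot 10609 = -7 + \frac{10609}{3} = \frac{10588}{3} \approx 3529.3$)
$b = \frac{646}{175}$ ($b = \frac{\left(7 + 31\right) 17}{175} = 38 \cdot 17 \cdot \frac{1}{175} = 646 \cdot \frac{1}{175} = \frac{646}{175} \approx 3.6914$)
$b + p = \frac{646}{175} + \frac{10588}{3} = \frac{1854838}{525}$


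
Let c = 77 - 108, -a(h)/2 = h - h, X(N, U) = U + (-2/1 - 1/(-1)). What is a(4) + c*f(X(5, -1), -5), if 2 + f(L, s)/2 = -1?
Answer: 186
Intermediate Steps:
X(N, U) = -1 + U (X(N, U) = U + (-2*1 - 1*(-1)) = U + (-2 + 1) = U - 1 = -1 + U)
f(L, s) = -6 (f(L, s) = -4 + 2*(-1) = -4 - 2 = -6)
a(h) = 0 (a(h) = -2*(h - h) = -2*0 = 0)
c = -31
a(4) + c*f(X(5, -1), -5) = 0 - 31*(-6) = 0 + 186 = 186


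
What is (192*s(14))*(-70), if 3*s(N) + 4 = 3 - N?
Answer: 67200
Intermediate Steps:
s(N) = -⅓ - N/3 (s(N) = -4/3 + (3 - N)/3 = -4/3 + (1 - N/3) = -⅓ - N/3)
(192*s(14))*(-70) = (192*(-⅓ - ⅓*14))*(-70) = (192*(-⅓ - 14/3))*(-70) = (192*(-5))*(-70) = -960*(-70) = 67200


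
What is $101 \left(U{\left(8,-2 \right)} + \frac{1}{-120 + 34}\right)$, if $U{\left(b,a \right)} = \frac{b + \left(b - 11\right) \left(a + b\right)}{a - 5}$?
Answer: $\frac{86153}{602} \approx 143.11$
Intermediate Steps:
$U{\left(b,a \right)} = \frac{b + \left(-11 + b\right) \left(a + b\right)}{-5 + a}$
$101 \left(U{\left(8,-2 \right)} + \frac{1}{-120 + 34}\right) = 101 \left(\frac{8^{2} - -22 - 80 - 16}{-5 - 2} + \frac{1}{-120 + 34}\right) = 101 \left(\frac{64 + 22 - 80 - 16}{-7} + \frac{1}{-86}\right) = 101 \left(\left(- \frac{1}{7}\right) \left(-10\right) - \frac{1}{86}\right) = 101 \left(\frac{10}{7} - \frac{1}{86}\right) = 101 \cdot \frac{853}{602} = \frac{86153}{602}$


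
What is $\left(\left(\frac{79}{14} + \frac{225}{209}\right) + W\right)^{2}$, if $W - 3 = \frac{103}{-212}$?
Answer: $\frac{8201608184025}{96196744336} \approx 85.259$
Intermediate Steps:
$W = \frac{533}{212}$ ($W = 3 + \frac{103}{-212} = 3 + 103 \left(- \frac{1}{212}\right) = 3 - \frac{103}{212} = \frac{533}{212} \approx 2.5142$)
$\left(\left(\frac{79}{14} + \frac{225}{209}\right) + W\right)^{2} = \left(\left(\frac{79}{14} + \frac{225}{209}\right) + \frac{533}{212}\right)^{2} = \left(\frac{19661}{2926} + \frac{533}{212}\right)^{2} = \left(\frac{2863845}{310156}\right)^{2} = \frac{8201608184025}{96196744336}$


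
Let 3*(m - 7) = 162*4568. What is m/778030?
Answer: 246679/778030 ≈ 0.31706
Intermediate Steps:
m = 246679 (m = 7 + (162*4568)/3 = 7 + (⅓)*740016 = 7 + 246672 = 246679)
m/778030 = 246679/778030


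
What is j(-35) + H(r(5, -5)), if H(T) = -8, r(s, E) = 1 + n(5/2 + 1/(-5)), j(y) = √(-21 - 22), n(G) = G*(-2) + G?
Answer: -8 + I*√43 ≈ -8.0 + 6.5574*I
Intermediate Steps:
n(G) = -G (n(G) = -2*G + G = -G)
j(y) = I*√43 (j(y) = √(-43) = I*√43)
r(s, E) = -13/10 (r(s, E) = 1 - (5/2 + 1/(-5)) = 1 - (5*(½) + 1*(-⅕)) = 1 - (5/2 - ⅕) = 1 - 1*23/10 = 1 - 23/10 = -13/10)
j(-35) + H(r(5, -5)) = I*√43 - 8 = -8 + I*√43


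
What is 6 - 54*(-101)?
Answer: 5460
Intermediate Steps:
6 - 54*(-101) = 6 + 5454 = 5460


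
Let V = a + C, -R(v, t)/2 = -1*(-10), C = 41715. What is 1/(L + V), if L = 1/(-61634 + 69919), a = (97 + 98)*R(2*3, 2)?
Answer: 8285/313297276 ≈ 2.6445e-5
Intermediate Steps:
R(v, t) = -20 (R(v, t) = -(-2)*(-10) = -2*10 = -20)
a = -3900 (a = (97 + 98)*(-20) = 195*(-20) = -3900)
L = 1/8285 ≈ 0.00012070
V = 37815 (V = -3900 + 41715 = 37815)
1/(L + V) = 1/(1/8285 + 37815) = 1/(313297276/8285) = 8285/313297276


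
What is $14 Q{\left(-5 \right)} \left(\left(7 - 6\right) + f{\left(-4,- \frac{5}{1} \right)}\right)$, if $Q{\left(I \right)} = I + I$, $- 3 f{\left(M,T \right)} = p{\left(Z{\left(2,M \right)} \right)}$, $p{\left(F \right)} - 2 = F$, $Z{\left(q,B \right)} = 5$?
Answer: $\frac{560}{3} \approx 186.67$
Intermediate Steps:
$p{\left(F \right)} = 2 + F$
$f{\left(M,T \right)} = - \frac{7}{3}$ ($f{\left(M,T \right)} = - \frac{2 + 5}{3} = \left(- \frac{1}{3}\right) 7 = - \frac{7}{3}$)
$Q{\left(I \right)} = 2 I$
$14 Q{\left(-5 \right)} \left(\left(7 - 6\right) + f{\left(-4,- \frac{5}{1} \right)}\right) = 14 \cdot 2 \left(-5\right) \left(\left(7 - 6\right) - \frac{7}{3}\right) = 14 \left(-10\right) \left(1 - \frac{7}{3}\right) = \left(-140\right) \left(- \frac{4}{3}\right) = \frac{560}{3}$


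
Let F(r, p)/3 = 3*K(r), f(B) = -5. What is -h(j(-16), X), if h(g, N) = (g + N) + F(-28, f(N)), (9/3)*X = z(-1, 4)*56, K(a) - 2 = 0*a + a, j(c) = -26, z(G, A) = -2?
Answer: 892/3 ≈ 297.33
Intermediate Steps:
K(a) = 2 + a (K(a) = 2 + (0*a + a) = 2 + (0 + a) = 2 + a)
X = -112/3 (X = (-2*56)/3 = (⅓)*(-112) = -112/3 ≈ -37.333)
F(r, p) = 18 + 9*r (F(r, p) = 3*(3*(2 + r)) = 3*(6 + 3*r) = 18 + 9*r)
h(g, N) = -234 + N + g (h(g, N) = (g + N) + (18 + 9*(-28)) = (N + g) + (18 - 252) = (N + g) - 234 = -234 + N + g)
-h(j(-16), X) = -(-234 - 112/3 - 26) = -1*(-892/3) = 892/3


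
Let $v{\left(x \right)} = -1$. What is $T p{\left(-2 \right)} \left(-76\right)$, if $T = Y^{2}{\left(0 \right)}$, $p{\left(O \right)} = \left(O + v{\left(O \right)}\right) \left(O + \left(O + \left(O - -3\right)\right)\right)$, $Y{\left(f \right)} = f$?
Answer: $0$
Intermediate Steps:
$p{\left(O \right)} = \left(-1 + O\right) \left(3 + 3 O\right)$ ($p{\left(O \right)} = \left(O - 1\right) \left(O + \left(O + \left(O - -3\right)\right)\right) = \left(-1 + O\right) \left(O + \left(O + \left(O + 3\right)\right)\right) = \left(-1 + O\right) \left(O + \left(O + \left(3 + O\right)\right)\right) = \left(-1 + O\right) \left(O + \left(3 + 2 O\right)\right) = \left(-1 + O\right) \left(3 + 3 O\right)$)
$T = 0$ ($T = 0^{2} = 0$)
$T p{\left(-2 \right)} \left(-76\right) = 0 \left(-3 + 3 \left(-2\right)^{2}\right) \left(-76\right) = 0 \left(-3 + 3 \cdot 4\right) \left(-76\right) = 0 \left(-3 + 12\right) \left(-76\right) = 0 \cdot 9 \left(-76\right) = 0 \left(-684\right) = 0$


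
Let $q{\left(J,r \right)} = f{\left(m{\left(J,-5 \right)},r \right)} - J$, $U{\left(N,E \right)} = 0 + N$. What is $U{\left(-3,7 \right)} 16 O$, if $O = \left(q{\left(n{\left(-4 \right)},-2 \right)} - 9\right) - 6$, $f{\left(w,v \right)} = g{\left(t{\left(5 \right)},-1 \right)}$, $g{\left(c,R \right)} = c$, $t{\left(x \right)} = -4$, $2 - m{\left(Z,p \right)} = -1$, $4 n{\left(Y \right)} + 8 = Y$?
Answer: $768$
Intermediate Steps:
$n{\left(Y \right)} = -2 + \frac{Y}{4}$
$m{\left(Z,p \right)} = 3$ ($m{\left(Z,p \right)} = 2 - -1 = 2 + 1 = 3$)
$U{\left(N,E \right)} = N$
$f{\left(w,v \right)} = -4$
$q{\left(J,r \right)} = -4 - J$
$O = -16$ ($O = \left(\left(-4 - \left(-2 + \frac{1}{4} \left(-4\right)\right)\right) - 9\right) - 6 = \left(\left(-4 - \left(-2 - 1\right)\right) - 9\right) - 6 = \left(\left(-4 - -3\right) - 9\right) - 6 = \left(\left(-4 + 3\right) - 9\right) - 6 = \left(-1 - 9\right) - 6 = -10 - 6 = -16$)
$U{\left(-3,7 \right)} 16 O = \left(-3\right) 16 \left(-16\right) = \left(-48\right) \left(-16\right) = 768$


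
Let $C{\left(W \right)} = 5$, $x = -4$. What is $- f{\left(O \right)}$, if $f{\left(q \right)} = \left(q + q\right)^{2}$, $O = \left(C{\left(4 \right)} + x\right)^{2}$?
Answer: $-4$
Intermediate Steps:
$O = 1$ ($O = \left(5 - 4\right)^{2} = 1^{2} = 1$)
$f{\left(q \right)} = 4 q^{2}$ ($f{\left(q \right)} = \left(2 q\right)^{2} = 4 q^{2}$)
$- f{\left(O \right)} = - 4 \cdot 1^{2} = - 4 \cdot 1 = \left(-1\right) 4 = -4$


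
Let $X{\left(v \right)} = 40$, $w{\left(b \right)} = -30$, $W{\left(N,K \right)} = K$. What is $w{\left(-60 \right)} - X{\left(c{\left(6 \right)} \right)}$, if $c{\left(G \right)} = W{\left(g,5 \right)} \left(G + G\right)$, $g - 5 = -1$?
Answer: $-70$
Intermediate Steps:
$g = 4$ ($g = 5 - 1 = 4$)
$c{\left(G \right)} = 10 G$ ($c{\left(G \right)} = 5 \left(G + G\right) = 5 \cdot 2 G = 10 G$)
$w{\left(-60 \right)} - X{\left(c{\left(6 \right)} \right)} = -30 - 40 = -70$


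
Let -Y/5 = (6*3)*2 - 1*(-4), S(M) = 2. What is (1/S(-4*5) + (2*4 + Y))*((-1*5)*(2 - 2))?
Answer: 0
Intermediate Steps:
Y = -200 (Y = -5*((6*3)*2 - 1*(-4)) = -5*(18*2 + 4) = -5*(36 + 4) = -5*40 = -200)
(1/S(-4*5) + (2*4 + Y))*((-1*5)*(2 - 2)) = (1/2 + (2*4 - 200))*((-1*5)*(2 - 2)) = (1/2 + (8 - 200))*(-5*0) = (1/2 - 192)*0 = -383/2*0 = 0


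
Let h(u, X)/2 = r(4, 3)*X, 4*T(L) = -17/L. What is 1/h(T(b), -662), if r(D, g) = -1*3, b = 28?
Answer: 1/3972 ≈ 0.00025176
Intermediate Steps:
r(D, g) = -3
T(L) = -17/(4*L) (T(L) = (-17/L)/4 = -17/(4*L))
h(u, X) = -6*X (h(u, X) = 2*(-3*X) = -6*X)
1/h(T(b), -662) = 1/(-6*(-662)) = 1/3972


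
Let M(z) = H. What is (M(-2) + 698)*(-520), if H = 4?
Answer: -365040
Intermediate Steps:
M(z) = 4
(M(-2) + 698)*(-520) = (4 + 698)*(-520) = 702*(-520) = -365040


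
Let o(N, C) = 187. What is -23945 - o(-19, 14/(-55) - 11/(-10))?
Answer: -24132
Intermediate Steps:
-23945 - o(-19, 14/(-55) - 11/(-10)) = -23945 - 1*187 = -23945 - 187 = -24132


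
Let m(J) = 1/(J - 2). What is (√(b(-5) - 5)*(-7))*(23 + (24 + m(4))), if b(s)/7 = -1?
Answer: -665*I*√3 ≈ -1151.8*I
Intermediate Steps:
b(s) = -7 (b(s) = 7*(-1) = -7)
m(J) = 1/(-2 + J)
(√(b(-5) - 5)*(-7))*(23 + (24 + m(4))) = (√(-7 - 5)*(-7))*(23 + (24 + 1/(-2 + 4))) = (√(-12)*(-7))*(23 + (24 + 1/2)) = ((2*I*√3)*(-7))*(23 + (24 + ½)) = (-14*I*√3)*(23 + 49/2) = -14*I*√3*(95/2) = -665*I*√3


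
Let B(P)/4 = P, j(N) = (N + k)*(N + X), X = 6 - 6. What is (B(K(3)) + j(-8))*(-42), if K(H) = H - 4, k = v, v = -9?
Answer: -5544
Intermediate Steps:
k = -9
K(H) = -4 + H
X = 0
j(N) = N*(-9 + N) (j(N) = (N - 9)*(N + 0) = (-9 + N)*N = N*(-9 + N))
B(P) = 4*P
(B(K(3)) + j(-8))*(-42) = (4*(-4 + 3) - 8*(-9 - 8))*(-42) = (4*(-1) - 8*(-17))*(-42) = (-4 + 136)*(-42) = 132*(-42) = -5544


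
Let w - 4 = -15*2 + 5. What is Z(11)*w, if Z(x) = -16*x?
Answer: 3696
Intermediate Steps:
w = -21 (w = 4 + (-15*2 + 5) = 4 + (-30 + 5) = 4 - 25 = -21)
Z(11)*w = -16*11*(-21) = -176*(-21) = 3696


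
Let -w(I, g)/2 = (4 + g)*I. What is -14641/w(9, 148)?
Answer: 14641/2736 ≈ 5.3512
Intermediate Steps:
w(I, g) = -2*I*(4 + g) (w(I, g) = -2*(4 + g)*I = -2*I*(4 + g))
-14641/w(9, 148) = -14641*(-1/(18*(4 + 148))) = -14641/((-2*9*152)) = -14641/(-2736) = -14641*(-1/2736) = 14641/2736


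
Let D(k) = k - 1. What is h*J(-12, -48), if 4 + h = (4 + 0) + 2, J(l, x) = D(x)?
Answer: -98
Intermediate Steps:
D(k) = -1 + k
J(l, x) = -1 + x
h = 2 (h = -4 + ((4 + 0) + 2) = -4 + (4 + 2) = -4 + 6 = 2)
h*J(-12, -48) = 2*(-1 - 48) = 2*(-49) = -98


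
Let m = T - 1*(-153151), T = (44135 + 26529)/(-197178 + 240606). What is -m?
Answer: -151161643/987 ≈ -1.5315e+5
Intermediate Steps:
T = 1606/987 (T = 70664/43428 = 70664*(1/43428) = 1606/987 ≈ 1.6272)
m = 151161643/987 (m = 1606/987 - 1*(-153151) = 1606/987 + 153151 = 151161643/987 ≈ 1.5315e+5)
-m = -1*151161643/987 = -151161643/987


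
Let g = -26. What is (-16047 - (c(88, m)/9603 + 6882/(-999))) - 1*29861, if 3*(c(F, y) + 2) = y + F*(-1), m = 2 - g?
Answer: -40071668/873 ≈ -45901.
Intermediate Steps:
m = 28 (m = 2 - 1*(-26) = 2 + 26 = 28)
c(F, y) = -2 - F/3 + y/3 (c(F, y) = -2 + (y + F*(-1))/3 = -2 + (y - F)/3 = -2 + (-F/3 + y/3) = -2 - F/3 + y/3)
(-16047 - (c(88, m)/9603 + 6882/(-999))) - 1*29861 = (-16047 - ((-2 - 1/3*88 + (1/3)*28)/9603 + 6882/(-999))) - 1*29861 = (-16047 - ((-2 - 88/3 + 28/3)*(1/9603) + 6882*(-1/999))) - 29861 = (-16047 - (-22*1/9603 - 62/9)) - 29861 = (-16047 - (-2/873 - 62/9)) - 29861 = (-16047 - 1*(-6016/873)) - 29861 = (-16047 + 6016/873) - 29861 = -14003015/873 - 29861 = -40071668/873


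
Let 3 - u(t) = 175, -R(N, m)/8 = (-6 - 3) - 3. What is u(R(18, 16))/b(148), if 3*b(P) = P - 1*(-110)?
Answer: -2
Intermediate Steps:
R(N, m) = 96 (R(N, m) = -8*((-6 - 3) - 3) = -8*(-9 - 3) = -8*(-12) = 96)
u(t) = -172 (u(t) = 3 - 1*175 = 3 - 175 = -172)
b(P) = 110/3 + P/3 (b(P) = (P - 1*(-110))/3 = (P + 110)/3 = (110 + P)/3 = 110/3 + P/3)
u(R(18, 16))/b(148) = -172/(110/3 + (⅓)*148) = -172/(110/3 + 148/3) = -172/86 = -172*1/86 = -2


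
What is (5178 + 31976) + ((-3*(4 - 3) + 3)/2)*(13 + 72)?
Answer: 37154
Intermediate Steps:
(5178 + 31976) + ((-3*(4 - 3) + 3)/2)*(13 + 72) = 37154 + ((-3*1 + 3)/2)*85 = 37154 + ((-3 + 3)/2)*85 = 37154 + ((1/2)*0)*85 = 37154 + 0*85 = 37154 + 0 = 37154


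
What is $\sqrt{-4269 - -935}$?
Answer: $i \sqrt{3334} \approx 57.741 i$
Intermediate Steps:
$\sqrt{-4269 - -935} = \sqrt{-4269 + 935} = \sqrt{-3334} = i \sqrt{3334}$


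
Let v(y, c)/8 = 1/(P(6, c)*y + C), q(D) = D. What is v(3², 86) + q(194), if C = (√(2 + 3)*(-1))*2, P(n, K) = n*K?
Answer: 1045995014/5391679 + 4*√5/5391679 ≈ 194.00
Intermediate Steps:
P(n, K) = K*n
C = -2*√5 (C = (√5*(-1))*2 = -√5*2 = -2*√5 ≈ -4.4721)
v(y, c) = 8/(-2*√5 + 6*c*y) (v(y, c) = 8/((c*6)*y - 2*√5) = 8/((6*c)*y - 2*√5) = 8/(6*c*y - 2*√5) = 8/(-2*√5 + 6*c*y))
v(3², 86) + q(194) = 4/(-√5 + 3*86*3²) + 194 = 4/(-√5 + 3*86*9) + 194 = 4/(-√5 + 2322) + 194 = 4/(2322 - √5) + 194 = 194 + 4/(2322 - √5)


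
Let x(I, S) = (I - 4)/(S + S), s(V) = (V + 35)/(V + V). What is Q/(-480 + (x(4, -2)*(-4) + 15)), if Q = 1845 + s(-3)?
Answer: -5519/1395 ≈ -3.9563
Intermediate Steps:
s(V) = (35 + V)/(2*V) (s(V) = (35 + V)/((2*V)) = (35 + V)*(1/(2*V)) = (35 + V)/(2*V))
x(I, S) = (-4 + I)/(2*S) (x(I, S) = (-4 + I)/((2*S)) = (-4 + I)*(1/(2*S)) = (-4 + I)/(2*S))
Q = 5519/3 (Q = 1845 + (½)*(35 - 3)/(-3) = 1845 + (½)*(-⅓)*32 = 1845 - 16/3 = 5519/3 ≈ 1839.7)
Q/(-480 + (x(4, -2)*(-4) + 15)) = 5519/(3*(-480 + (((½)*(-4 + 4)/(-2))*(-4) + 15))) = 5519/(3*(-480 + (((½)*(-½)*0)*(-4) + 15))) = 5519/(3*(-480 + (0*(-4) + 15))) = 5519/(3*(-480 + (0 + 15))) = 5519/(3*(-480 + 15)) = (5519/3)/(-465) = (5519/3)*(-1/465) = -5519/1395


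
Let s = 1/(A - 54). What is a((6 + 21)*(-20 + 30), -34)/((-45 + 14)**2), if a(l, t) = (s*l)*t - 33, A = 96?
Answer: -1761/6727 ≈ -0.26178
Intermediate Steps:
s = 1/42 (s = 1/(96 - 54) = 1/42 ≈ 0.023810)
a(l, t) = -33 + l*t/42 (a(l, t) = (l/42)*t - 33 = l*t/42 - 33 = -33 + l*t/42)
a((6 + 21)*(-20 + 30), -34)/((-45 + 14)**2) = (-33 + (1/42)*((6 + 21)*(-20 + 30))*(-34))/((-45 + 14)**2) = (-33 + (1/42)*(27*10)*(-34))/((-31)**2) = (-33 + (1/42)*270*(-34))/961 = (-33 - 1530/7)*(1/961) = -1761/7*1/961 = -1761/6727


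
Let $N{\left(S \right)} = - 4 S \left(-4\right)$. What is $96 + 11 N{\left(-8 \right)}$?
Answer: $-1312$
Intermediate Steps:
$N{\left(S \right)} = 16 S$
$96 + 11 N{\left(-8 \right)} = 96 + 11 \cdot 16 \left(-8\right) = 96 + 11 \left(-128\right) = 96 - 1408 = -1312$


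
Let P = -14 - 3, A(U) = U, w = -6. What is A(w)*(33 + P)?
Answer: -96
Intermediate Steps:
P = -17
A(w)*(33 + P) = -6*(33 - 17) = -6*16 = -96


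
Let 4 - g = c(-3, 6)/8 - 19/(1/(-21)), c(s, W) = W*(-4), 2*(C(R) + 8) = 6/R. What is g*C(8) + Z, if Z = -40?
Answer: 2949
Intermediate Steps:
C(R) = -8 + 3/R (C(R) = -8 + (6/R)/2 = -8 + 3/R)
c(s, W) = -4*W
g = -392 (g = 4 - (-4*6/8 - 19/(1/(-21))) = 4 - (-24*⅛ - 19/(-1/21)) = 4 - (-3 - 19*(-21)) = 4 - (-3 + 399) = 4 - 1*396 = 4 - 396 = -392)
g*C(8) + Z = -392*(-8 + 3/8) - 40 = -392*(-61/8) - 40 = 2989 - 40 = 2949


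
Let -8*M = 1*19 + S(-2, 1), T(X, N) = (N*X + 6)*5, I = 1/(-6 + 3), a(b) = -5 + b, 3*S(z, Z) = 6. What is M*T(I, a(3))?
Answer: -175/2 ≈ -87.500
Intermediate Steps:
S(z, Z) = 2 (S(z, Z) = (1/3)*6 = 2)
I = -1/3 (I = 1/(-3) = -1/3 ≈ -0.33333)
T(X, N) = 30 + 5*N*X (T(X, N) = (6 + N*X)*5 = 30 + 5*N*X)
M = -21/8 (M = -(1*19 + 2)/8 = -(19 + 2)/8 = -1/8*21 = -21/8 ≈ -2.6250)
M*T(I, a(3)) = -21*(30 + 5*(-5 + 3)*(-1/3))/8 = -21*(30 + 5*(-2)*(-1/3))/8 = -21*(30 + 10/3)/8 = -21/8*100/3 = -175/2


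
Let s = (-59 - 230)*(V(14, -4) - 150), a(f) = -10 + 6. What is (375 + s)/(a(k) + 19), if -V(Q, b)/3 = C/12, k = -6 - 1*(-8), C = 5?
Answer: 35269/12 ≈ 2939.1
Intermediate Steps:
k = 2 (k = -6 + 8 = 2)
a(f) = -4
V(Q, b) = -5/4 (V(Q, b) = -15/12 = -3*5/12 = -5/4)
s = 174845/4 (s = (-59 - 230)*(-5/4 - 150) = -289*(-605/4) = 174845/4 ≈ 43711.)
(375 + s)/(a(k) + 19) = (375 + 174845/4)/(-4 + 19) = (176345/4)/15 = (176345/4)*(1/15) = 35269/12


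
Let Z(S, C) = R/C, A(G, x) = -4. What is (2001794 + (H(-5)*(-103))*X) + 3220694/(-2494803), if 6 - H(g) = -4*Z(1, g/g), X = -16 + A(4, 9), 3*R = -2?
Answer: 1670403145496/831601 ≈ 2.0087e+6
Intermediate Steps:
R = -⅔ (R = (⅓)*(-2) = -⅔ ≈ -0.66667)
Z(S, C) = -2/(3*C)
X = -20 (X = -16 - 4 = -20)
H(g) = 10/3 (H(g) = 6 - (-4)*(-2/(3*(g/g))) = 6 - (-4)*(-⅔/1) = 6 - (-4)*(-⅔*1) = 6 - (-4)*(-2)/3 = 6 - 1*8/3 = 6 - 8/3 = 10/3)
(2001794 + (H(-5)*(-103))*X) + 3220694/(-2494803) = (2001794 + ((10/3)*(-103))*(-20)) + 3220694/(-2494803) = (2001794 - 1030/3*(-20)) + 3220694*(-1/2494803) = (2001794 + 20600/3) - 3220694/2494803 = 6025982/3 - 3220694/2494803 = 1670403145496/831601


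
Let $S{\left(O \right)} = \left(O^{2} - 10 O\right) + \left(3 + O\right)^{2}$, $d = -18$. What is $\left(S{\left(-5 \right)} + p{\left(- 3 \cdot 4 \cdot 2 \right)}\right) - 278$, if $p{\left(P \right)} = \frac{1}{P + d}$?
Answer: $- \frac{8359}{42} \approx -199.02$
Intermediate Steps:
$p{\left(P \right)} = \frac{1}{-18 + P}$ ($p{\left(P \right)} = \frac{1}{P - 18} = \frac{1}{-18 + P}$)
$S{\left(O \right)} = O^{2} + \left(3 + O\right)^{2} - 10 O$
$\left(S{\left(-5 \right)} + p{\left(- 3 \cdot 4 \cdot 2 \right)}\right) - 278 = \left(\left(9 - -20 + 2 \left(-5\right)^{2}\right) + \frac{1}{-18 - 3 \cdot 4 \cdot 2}\right) - 278 = \left(\left(9 + 20 + 2 \cdot 25\right) + \frac{1}{-18 - 24}\right) - 278 = \left(\left(9 + 20 + 50\right) + \frac{1}{-18 - 24}\right) - 278 = \left(79 + \frac{1}{-42}\right) - 278 = \left(79 - \frac{1}{42}\right) - 278 = \frac{3317}{42} - 278 = - \frac{8359}{42}$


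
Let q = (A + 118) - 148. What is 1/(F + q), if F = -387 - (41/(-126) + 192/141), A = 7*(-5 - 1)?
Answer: -5922/2724335 ≈ -0.0021737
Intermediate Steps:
A = -42 (A = 7*(-6) = -42)
q = -72 (q = (-42 + 118) - 148 = 76 - 148 = -72)
F = -2297951/5922 (F = -387 - (41*(-1/126) + 192*(1/141)) = -387 - (-41/126 + 64/47) = -387 - 1*6137/5922 = -387 - 6137/5922 = -2297951/5922 ≈ -388.04)
1/(F + q) = 1/(-2297951/5922 - 72) = 1/(-2724335/5922) = -5922/2724335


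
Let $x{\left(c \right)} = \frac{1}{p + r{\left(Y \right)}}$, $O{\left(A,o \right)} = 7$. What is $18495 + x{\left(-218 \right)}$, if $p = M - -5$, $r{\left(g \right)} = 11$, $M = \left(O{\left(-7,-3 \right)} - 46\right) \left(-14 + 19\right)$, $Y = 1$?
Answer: $\frac{3310604}{179} \approx 18495.0$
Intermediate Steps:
$M = -195$ ($M = \left(7 - 46\right) \left(-14 + 19\right) = \left(-39\right) 5 = -195$)
$p = -190$ ($p = -195 - -5 = -195 + 5 = -190$)
$x{\left(c \right)} = - \frac{1}{179}$ ($x{\left(c \right)} = \frac{1}{-190 + 11} = \frac{1}{-179} = - \frac{1}{179}$)
$18495 + x{\left(-218 \right)} = 18495 - \frac{1}{179} = \frac{3310604}{179}$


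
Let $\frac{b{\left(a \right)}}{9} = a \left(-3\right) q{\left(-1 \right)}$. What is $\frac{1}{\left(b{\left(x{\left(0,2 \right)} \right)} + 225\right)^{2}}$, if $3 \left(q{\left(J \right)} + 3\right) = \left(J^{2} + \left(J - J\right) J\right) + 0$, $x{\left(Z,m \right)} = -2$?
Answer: $\frac{1}{6561} \approx 0.00015242$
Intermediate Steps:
$q{\left(J \right)} = -3 + \frac{J^{2}}{3}$ ($q{\left(J \right)} = -3 + \frac{\left(J^{2} + \left(J - J\right) J\right) + 0}{3} = -3 + \frac{\left(J^{2} + 0 J\right) + 0}{3} = -3 + \frac{\left(J^{2} + 0\right) + 0}{3} = -3 + \frac{J^{2} + 0}{3} = -3 + \frac{J^{2}}{3}$)
$b{\left(a \right)} = 72 a$ ($b{\left(a \right)} = 9 a \left(-3\right) \left(-3 + \frac{\left(-1\right)^{2}}{3}\right) = 9 - 3 a \left(-3 + \frac{1}{3} \cdot 1\right) = 9 - 3 a \left(-3 + \frac{1}{3}\right) = 9 - 3 a \left(- \frac{8}{3}\right) = 9 \cdot 8 a = 72 a$)
$\frac{1}{\left(b{\left(x{\left(0,2 \right)} \right)} + 225\right)^{2}} = \frac{1}{\left(72 \left(-2\right) + 225\right)^{2}} = \frac{1}{\left(-144 + 225\right)^{2}} = \frac{1}{81^{2}} = \frac{1}{6561}$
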